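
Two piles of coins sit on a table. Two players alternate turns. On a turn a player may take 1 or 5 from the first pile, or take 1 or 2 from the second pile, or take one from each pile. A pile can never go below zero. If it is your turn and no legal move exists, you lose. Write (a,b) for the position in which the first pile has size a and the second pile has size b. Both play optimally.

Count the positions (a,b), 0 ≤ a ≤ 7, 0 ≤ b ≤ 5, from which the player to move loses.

13

Compute win/loss labels from the base case upward. A position with no move is L. Any other position is W if it can reach an L in one move, else L.
Every move lowers a or b (never raises either), so fill the grid row by row in increasing a, and left to right within a row: each cell's successors are then already labelled.
      b=0  b=1  b=2  b=3  b=4  b=5
a=0:    L    W    W    L    W    W
a=1:    W    W    L    W    W    L
a=2:    L    W    W    W    L    W
a=3:    W    W    L    W    W    W
a=4:    L    W    W    W    L    W
a=5:    W    W    L    W    W    W
a=6:    L    W    W    W    L    W
a=7:    W    W    L    W    W    W
Cells with no legal move (terminal, hence L): (0,0).
The remaining L cells, each justified by listing all of its moves:
(0,3): L (options (0,2)(W), (0,1)(W) are all W)
(1,2): L (options (0,2)(W), (1,1)(W), (1,0)(W), (0,1)(W) are all W)
(1,5): L (options (0,5)(W), (1,4)(W), (1,3)(W), (0,4)(W) are all W)
(2,0): L (sole option (1,0)(W) is W)
(2,4): L (options (1,4)(W), (2,3)(W), (2,2)(W), (1,3)(W) are all W)
(3,2): L (options (2,2)(W), (3,1)(W), (3,0)(W), (2,1)(W) are all W)
(4,0): L (sole option (3,0)(W) is W)
(4,4): L (options (3,4)(W), (4,3)(W), (4,2)(W), (3,3)(W) are all W)
(5,2): L (options (4,2)(W), (0,2)(W), (5,1)(W), (5,0)(W), (4,1)(W) are all W)
(6,0): L (options (5,0)(W), (1,0)(W) are all W)
(6,4): L (options (5,4)(W), (1,4)(W), (6,3)(W), (6,2)(W), (5,3)(W) are all W)
(7,2): L (options (6,2)(W), (2,2)(W), (7,1)(W), (7,0)(W), (6,1)(W) are all W)
Every other cell has at least one move into one of the L cells above, so it is W.
L cells per row: a=0: 2, a=1: 2, a=2: 2, a=3: 1, a=4: 2, a=5: 1, a=6: 2, a=7: 1; total 13.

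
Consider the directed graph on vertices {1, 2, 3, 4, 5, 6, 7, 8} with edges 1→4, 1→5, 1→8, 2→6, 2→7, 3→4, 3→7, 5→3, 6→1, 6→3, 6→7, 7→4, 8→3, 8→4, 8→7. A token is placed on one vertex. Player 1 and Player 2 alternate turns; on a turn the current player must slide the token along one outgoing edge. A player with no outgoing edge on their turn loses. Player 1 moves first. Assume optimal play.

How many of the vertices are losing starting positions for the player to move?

3

Build the W/L table. Terminal = L. A non-terminal position is W if it has a move to some L; otherwise it is L.
Every edge goes from a vertex to one that appears earlier in the order 4, 7, 3, 8, 5, 1, 6, 2, so processing vertices in that order labels each vertex after all of its successors.
4: no outgoing edge → L
7: W (go to 4, an L position)
3: W (go to 4, an L position)
8: W (go to 4, an L position)
5: L (sole option 3(W) is W)
1: W (go to 5, an L position)
6: L (options 1(W), 3(W), 7(W) are all W)
2: W (go to 6, an L position)
The L vertices are 4, 5, 6; that is 3 in all.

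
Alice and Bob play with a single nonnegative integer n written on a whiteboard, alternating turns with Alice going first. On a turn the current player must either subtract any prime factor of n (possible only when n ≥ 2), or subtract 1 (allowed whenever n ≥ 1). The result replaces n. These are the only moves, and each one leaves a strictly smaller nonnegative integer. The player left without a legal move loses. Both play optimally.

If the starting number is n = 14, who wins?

Classify positions by backward induction: terminal positions (no move available) are L. From any other position, the mover wins iff some move reaches an L.
n=0: no move → L
n=1: reaches L-position 0 → W
n=2: reaches L-position 0 → W
n=3: reaches L-position 0 → W
n=4: only reaches 2(W), 3(W), all W → L
n=5: reaches L-position 0 → W
n=6: reaches L-position 4 → W
n=7: reaches L-position 0 → W
n=8: only reaches 6(W), 7(W), all W → L
n=9: reaches L-position 8 → W
n=10: reaches L-position 8 → W
n=11: reaches L-position 0 → W
n=12: only reaches 9(W), 10(W), 11(W), all W → L
n=13: reaches L-position 0 → W
n=14: reaches L-position 12 → W
From 14 Alice can move to 12, reaching an L position.

Alice wins.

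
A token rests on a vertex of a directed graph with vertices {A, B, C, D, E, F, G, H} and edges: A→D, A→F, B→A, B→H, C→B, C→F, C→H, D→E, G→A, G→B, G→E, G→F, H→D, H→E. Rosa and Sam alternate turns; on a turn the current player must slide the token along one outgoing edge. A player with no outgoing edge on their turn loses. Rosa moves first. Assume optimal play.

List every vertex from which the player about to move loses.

Use the standard recursion: the mover loses at a terminal position; elsewhere, the mover wins exactly when some move hands the opponent an L position.
Every edge goes from a vertex to one that appears earlier in the order F, E, D, A, H, B, G, C, so processing vertices in that order labels each vertex after all of its successors.
F: no outgoing edge → L
E: no outgoing edge → L
D: can move to E, which is L ⇒ W
A: can move to F, which is L ⇒ W
H: can move to E, which is L ⇒ W
B: moves to H(W), A(W); every one is W ⇒ L
G: can move to B, which is L ⇒ W
C: can move to B, which is L ⇒ W
Reading off the rows marked L gives the requested list; there are 3 such vertices.

B, E, F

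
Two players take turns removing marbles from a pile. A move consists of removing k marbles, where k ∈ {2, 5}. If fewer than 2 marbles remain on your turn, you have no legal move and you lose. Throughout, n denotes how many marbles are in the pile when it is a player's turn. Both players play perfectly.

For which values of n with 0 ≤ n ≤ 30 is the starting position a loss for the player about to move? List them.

Label each position W (a win for the player to move) or L (a loss). A position with no legal move is L; any other position is W exactly when some move reaches an L, and L when every move reaches a W.
n=0: no move → L
n=1: no move → L
n=2: W (go to 0, an L position)
n=3: W (go to 1, an L position)
n=4: L (sole option 2(W) is W)
n=5: W (go to 0, an L position)
n=6: W (go to 4, an L position)
n=7: L (options 5(W), 2(W) are all W)
n=8: L (options 6(W), 3(W) are all W)
n=9: W (go to 7, an L position)
n=10: W (go to 8, an L position)
n=11: L (options 9(W), 6(W) are all W)
n=12: W (go to 7, an L position)
n=13: W (go to 11, an L position)
n=14: L (options 12(W), 9(W) are all W)
n=15: L (options 13(W), 10(W) are all W)
n=16: W (go to 14, an L position)
n=17: W (go to 15, an L position)
n=18: L (options 16(W), 13(W) are all W)
n=19: W (go to 14, an L position)
n=20: W (go to 18, an L position)
n=21: L (options 19(W), 16(W) are all W)
n=22: L (options 20(W), 17(W) are all W)
n=23: W (go to 21, an L position)
n=24: W (go to 22, an L position)
n=25: L (options 23(W), 20(W) are all W)
n=26: W (go to 21, an L position)
n=27: W (go to 25, an L position)
n=28: L (options 26(W), 23(W) are all W)
n=29: L (options 27(W), 24(W) are all W)
n=30: W (go to 28, an L position)
The losing starting values of n are exactly the entries labelled L in this table (14 of them).

0, 1, 4, 7, 8, 11, 14, 15, 18, 21, 22, 25, 28, 29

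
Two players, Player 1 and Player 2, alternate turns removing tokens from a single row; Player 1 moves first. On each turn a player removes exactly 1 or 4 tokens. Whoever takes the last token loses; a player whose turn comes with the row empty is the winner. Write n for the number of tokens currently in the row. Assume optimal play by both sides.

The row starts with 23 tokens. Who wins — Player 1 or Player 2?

Player 2 wins.

Classify positions by backward induction: terminal positions (no move available) are W. From any other position, the mover wins iff some move reaches an L.
n=0: no move; the opponent has just taken the last token and therefore loses → W
n=1: the only move is to 0(W), a W ⇒ L
n=2: can move to 1, which is L ⇒ W
n=3: the only move is to 2(W), a W ⇒ L
n=4: can move to 3, which is L ⇒ W
n=5: can move to 1, which is L ⇒ W
n=6: moves to 5(W), 2(W); every one is W ⇒ L
n=7: can move to 6, which is L ⇒ W
n=8: moves to 7(W), 4(W); every one is W ⇒ L
n=9: can move to 8, which is L ⇒ W
n=10: can move to 6, which is L ⇒ W
n=11: moves to 10(W), 7(W); every one is W ⇒ L
n=12: can move to 11, which is L ⇒ W
n=13: moves to 12(W), 9(W); every one is W ⇒ L
n=14: can move to 13, which is L ⇒ W
n=15: can move to 11, which is L ⇒ W
n=16: moves to 15(W), 12(W); every one is W ⇒ L
n=17: can move to 16, which is L ⇒ W
n=18: moves to 17(W), 14(W); every one is W ⇒ L
n=19: can move to 18, which is L ⇒ W
n=20: can move to 16, which is L ⇒ W
n=21: moves to 20(W), 17(W); every one is W ⇒ L
n=22: can move to 21, which is L ⇒ W
n=23: moves to 22(W), 19(W); every one is W ⇒ L
Every move from 23 reaches a W position, so the mover loses.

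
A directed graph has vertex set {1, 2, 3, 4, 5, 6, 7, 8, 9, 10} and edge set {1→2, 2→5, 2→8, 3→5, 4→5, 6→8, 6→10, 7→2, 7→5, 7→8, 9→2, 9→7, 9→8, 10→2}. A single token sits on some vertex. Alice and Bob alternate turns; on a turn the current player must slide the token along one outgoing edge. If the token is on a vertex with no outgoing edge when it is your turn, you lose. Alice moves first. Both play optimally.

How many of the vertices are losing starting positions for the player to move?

Work bottom-up. With no move the player to move loses. Otherwise the position is W if at least one move leads to an L position for the opponent, and L if every move leads to a W.
Every edge goes from a vertex to one that appears earlier in the order 5, 8, 2, 1, 7, 9, 10, 4, 3, 6, so processing vertices in that order labels each vertex after all of its successors.
5: no outgoing edge → L
8: no outgoing edge → L
2: can move to 8, which is L ⇒ W
1: the only move is to 2(W), a W ⇒ L
7: can move to 8, which is L ⇒ W
9: can move to 8, which is L ⇒ W
10: the only move is to 2(W), a W ⇒ L
4: can move to 5, which is L ⇒ W
3: can move to 5, which is L ⇒ W
6: can move to 10, which is L ⇒ W
The L vertices are 1, 5, 8, 10; that is 4 in all.

4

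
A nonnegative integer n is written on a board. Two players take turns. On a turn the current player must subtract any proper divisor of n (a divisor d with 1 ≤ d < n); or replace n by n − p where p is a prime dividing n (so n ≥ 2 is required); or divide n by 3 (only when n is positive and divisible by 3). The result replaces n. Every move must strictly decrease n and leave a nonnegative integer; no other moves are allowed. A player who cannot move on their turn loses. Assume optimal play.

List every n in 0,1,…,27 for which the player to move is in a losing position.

Compute win/loss labels from the base case upward. A position with no move is L. Any other position is W if it can reach an L in one move, else L.
n=0: no move → L
n=1: no move → L
n=2: reaches L-position 0 → W
n=3: reaches L-position 0 → W
n=4: only reaches 2(W), 3(W), all W → L
n=5: reaches L-position 0 → W
n=6: reaches L-position 4 → W
n=7: reaches L-position 0 → W
n=8: reaches L-position 4 → W
n=9: only reaches 3(W), 6(W), 8(W), all W → L
n=10: reaches L-position 9 → W
n=11: reaches L-position 0 → W
n=12: reaches L-position 4 → W
n=13: reaches L-position 0 → W
n=14: only reaches 7(W), 12(W), 13(W), all W → L
n=15: reaches L-position 14 → W
n=16: reaches L-position 14 → W
n=17: reaches L-position 0 → W
n=18: reaches L-position 9 → W
n=19: reaches L-position 0 → W
n=20: only reaches 10(W), 15(W), 16(W), 18(W), 19(W), all W → L
n=21: reaches L-position 14 → W
n=22: reaches L-position 20 → W
n=23: reaches L-position 0 → W
n=24: reaches L-position 20 → W
n=25: reaches L-position 20 → W
n=26: only reaches 13(W), 24(W), 25(W), all W → L
n=27: reaches L-position 9 → W
The losing starting values of n are exactly the entries labelled L in this table (7 of them).

0, 1, 4, 9, 14, 20, 26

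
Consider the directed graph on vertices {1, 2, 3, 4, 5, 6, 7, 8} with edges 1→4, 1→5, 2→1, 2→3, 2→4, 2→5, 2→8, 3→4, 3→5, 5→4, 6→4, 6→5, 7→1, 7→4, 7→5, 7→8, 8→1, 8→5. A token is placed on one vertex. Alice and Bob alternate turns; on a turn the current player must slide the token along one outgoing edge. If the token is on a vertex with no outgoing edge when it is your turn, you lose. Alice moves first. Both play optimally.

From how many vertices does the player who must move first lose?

Build the W/L table. Terminal = L. A non-terminal position is W if it has a move to some L; otherwise it is L.
Every edge goes from a vertex to one that appears earlier in the order 4, 5, 1, 6, 3, 8, 7, 2, so processing vertices in that order labels each vertex after all of its successors.
4: no outgoing edge → L
5: can move to 4, which is L ⇒ W
1: can move to 4, which is L ⇒ W
6: can move to 4, which is L ⇒ W
3: can move to 4, which is L ⇒ W
8: moves to 1(W), 5(W); every one is W ⇒ L
7: can move to 8, which is L ⇒ W
2: can move to 8, which is L ⇒ W
The L vertices are 4, 8; that is 2 in all.

2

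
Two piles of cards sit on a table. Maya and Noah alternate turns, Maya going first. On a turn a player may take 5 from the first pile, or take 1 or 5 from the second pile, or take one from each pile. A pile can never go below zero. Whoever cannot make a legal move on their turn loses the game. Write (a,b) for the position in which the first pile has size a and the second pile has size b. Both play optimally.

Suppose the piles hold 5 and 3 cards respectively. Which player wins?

Build the W/L table. Terminal = L. A non-terminal position is W if it has a move to some L; otherwise it is L.
No move ever increases a pile, so every position that can arise here has a ≤ 5 and b ≤ 3; it is enough to label the cells with 0 ≤ a ≤ 5 and 0 ≤ b ≤ 3.
Every move lowers a or b (never raises either), so fill the grid row by row in increasing a, and left to right within a row: each cell's successors are then already labelled.
      b=0  b=1  b=2  b=3
a=0:    L    W    L    W
a=1:    L    W    L    W
a=2:    L    W    L    W
a=3:    L    W    L    W
a=4:    L    W    L    W
a=5:    W    W    W    W
Cells with no legal move (terminal, hence L): (0,0), (1,0), (2,0), (3,0), (4,0).
The remaining L cells, each justified by listing all of its moves:
(0,2): the only move is to (0,1)(W), a W ⇒ L
(1,2): moves to (1,1)(W), (0,1)(W); every one is W ⇒ L
(2,2): moves to (2,1)(W), (1,1)(W); every one is W ⇒ L
(3,2): moves to (3,1)(W), (2,1)(W); every one is W ⇒ L
(4,2): moves to (4,1)(W), (3,1)(W); every one is W ⇒ L
Every other cell has at least one move into one of the L cells above, so it is W.
The starting position (5,3) is W: Maya should move to (4,2), handing over an L position.

Maya wins.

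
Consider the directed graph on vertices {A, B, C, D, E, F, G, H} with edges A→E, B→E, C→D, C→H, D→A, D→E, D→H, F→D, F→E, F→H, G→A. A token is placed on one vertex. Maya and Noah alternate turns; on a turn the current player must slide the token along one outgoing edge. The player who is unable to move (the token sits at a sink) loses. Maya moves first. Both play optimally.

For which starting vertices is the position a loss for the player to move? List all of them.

E, G, H

Classify positions by backward induction: terminal positions (no move available) are L. From any other position, the mover wins iff some move reaches an L.
Every edge goes from a vertex to one that appears earlier in the order E, H, A, D, F, C, B, G, so processing vertices in that order labels each vertex after all of its successors.
E: no outgoing edge → L
H: no outgoing edge → L
A: reaches L-position E → W
D: reaches L-position H → W
F: reaches L-position H → W
C: reaches L-position H → W
B: reaches L-position E → W
G: only reaches A(W), which is W → L
The losing starting vertices are exactly the entries labelled L in this table (3 of them).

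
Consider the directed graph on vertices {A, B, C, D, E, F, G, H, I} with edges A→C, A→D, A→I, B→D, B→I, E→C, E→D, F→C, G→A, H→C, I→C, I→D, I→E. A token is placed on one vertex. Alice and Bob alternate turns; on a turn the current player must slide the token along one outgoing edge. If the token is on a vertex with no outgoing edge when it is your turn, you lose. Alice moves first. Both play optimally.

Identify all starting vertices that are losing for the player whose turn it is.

Build the W/L table. Terminal = L. A non-terminal position is W if it has a move to some L; otherwise it is L.
Every edge goes from a vertex to one that appears earlier in the order C, D, E, I, B, A, G, H, F, so processing vertices in that order labels each vertex after all of its successors.
C: no outgoing edge → L
D: no outgoing edge → L
E: reaches L-position D → W
I: reaches L-position D → W
B: reaches L-position D → W
A: reaches L-position D → W
G: only reaches A(W), which is W → L
H: reaches L-position C → W
F: reaches L-position C → W
Reading off the rows marked L gives the requested list; there are 3 such vertices.

C, D, G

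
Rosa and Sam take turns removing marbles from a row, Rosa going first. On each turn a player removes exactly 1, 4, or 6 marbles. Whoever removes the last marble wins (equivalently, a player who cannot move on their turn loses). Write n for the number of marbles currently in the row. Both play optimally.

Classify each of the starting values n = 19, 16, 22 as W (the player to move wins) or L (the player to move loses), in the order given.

19: W, 16: W, 22: L

Compute win/loss labels from the base case upward. A position with no move is L. Any other position is W if it can reach an L in one move, else L.
n=0: no move → L
n=1: →0(L), so W
n=2: →1(W) only, which is W, so L
n=3: →2(L), so W
n=4: →0(L), so W
n=5: →4(W), 1(W) — all W, so L
n=6: →5(L), so W
n=7: →6(W), 3(W), 1(W) — all W, so L
n=8: →7(L), so W
n=9: →5(L), so W
n=10: →9(W), 6(W), 4(W) — all W, so L
n=11: →10(L), so W
n=12: →11(W), 8(W), 6(W) — all W, so L
n=13: →12(L), so W
n=14: →10(L), so W
n=15: →14(W), 11(W), 9(W) — all W, so L
n=16: →15(L), so W
n=17: →16(W), 13(W), 11(W) — all W, so L
n=18: →17(L), so W
n=19: →15(L), so W
n=20: →19(W), 16(W), 14(W) — all W, so L
n=21: →20(L), so W
n=22: →21(W), 18(W), 16(W) — all W, so L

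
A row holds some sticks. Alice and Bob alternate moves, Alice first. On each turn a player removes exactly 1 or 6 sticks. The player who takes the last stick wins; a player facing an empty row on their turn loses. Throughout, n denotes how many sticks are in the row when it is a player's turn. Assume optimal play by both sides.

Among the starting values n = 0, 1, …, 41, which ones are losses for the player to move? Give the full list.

0, 2, 4, 7, 9, 11, 14, 16, 18, 21, 23, 25, 28, 30, 32, 35, 37, 39

Use the standard recursion: the mover loses at a terminal position; elsewhere, the mover wins exactly when some move hands the opponent an L position.
n=0: no move → L
n=1: →0(L), so W
n=2: →1(W) only, which is W, so L
n=3: →2(L), so W
n=4: →3(W) only, which is W, so L
n=5: →4(L), so W
n=6: →0(L), so W
n=7: →6(W), 1(W) — all W, so L
n=8: →7(L), so W
n=9: →8(W), 3(W) — all W, so L
n=10: →9(L), so W
n=11: →10(W), 5(W) — all W, so L
n=12: →11(L), so W
n=13: →7(L), so W
n=14: →13(W), 8(W) — all W, so L
n=15: →14(L), so W
n=16: →15(W), 10(W) — all W, so L
n=17: →16(L), so W
n=18: →17(W), 12(W) — all W, so L
n=19: →18(L), so W
n=20: →14(L), so W
n=21: →20(W), 15(W) — all W, so L
n=22: →21(L), so W
n=23: →22(W), 17(W) — all W, so L
n=24: →23(L), so W
n=25: →24(W), 19(W) — all W, so L
n=26: →25(L), so W
n=27: →21(L), so W
n=28: →27(W), 22(W) — all W, so L
n=29: →28(L), so W
n=30: →29(W), 24(W) — all W, so L
n=31: →30(L), so W
n=32: →31(W), 26(W) — all W, so L
n=33: →32(L), so W
n=34: →28(L), so W
n=35: →34(W), 29(W) — all W, so L
n=36: →35(L), so W
n=37: →36(W), 31(W) — all W, so L
n=38: →37(L), so W
n=39: →38(W), 33(W) — all W, so L
n=40: →39(L), so W
n=41: →35(L), so W
The losing starting values of n are exactly the entries labelled L in this table (18 of them).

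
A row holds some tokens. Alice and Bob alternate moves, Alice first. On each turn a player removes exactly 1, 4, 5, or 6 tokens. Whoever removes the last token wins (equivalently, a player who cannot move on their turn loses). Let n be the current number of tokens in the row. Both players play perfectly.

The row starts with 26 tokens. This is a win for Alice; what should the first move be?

Classify positions by backward induction: terminal positions (no move available) are L. From any other position, the mover wins iff some move reaches an L.
n=0: no move → L
n=1: →0(L), so W
n=2: →1(W) only, which is W, so L
n=3: →2(L), so W
n=4: →0(L), so W
n=5: →0(L), so W
n=6: →2(L), so W
n=7: →2(L), so W
n=8: →2(L), so W
n=9: →8(W), 5(W), 4(W), 3(W) — all W, so L
n=10: →9(L), so W
n=11: →10(W), 7(W), 6(W), 5(W) — all W, so L
n=12: →11(L), so W
n=13: →9(L), so W
n=14: →9(L), so W
n=15: →11(L), so W
n=16: →11(L), so W
n=17: →11(L), so W
n=18: →17(W), 14(W), 13(W), 12(W) — all W, so L
n=19: →18(L), so W
n=20: →19(W), 16(W), 15(W), 14(W) — all W, so L
n=21: →20(L), so W
n=22: →18(L), so W
n=23: →18(L), so W
n=24: →20(L), so W
n=25: →20(L), so W
n=26: →20(L), so W
From 26, the L positions reachable in one move are: 20.

Remove 6, leaving 20.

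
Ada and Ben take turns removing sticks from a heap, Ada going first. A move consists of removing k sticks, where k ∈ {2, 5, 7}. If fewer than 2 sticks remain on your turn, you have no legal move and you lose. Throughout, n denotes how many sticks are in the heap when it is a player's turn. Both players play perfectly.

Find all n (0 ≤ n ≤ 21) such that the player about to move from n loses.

0, 1, 4, 10, 13, 14

Classify positions by backward induction: terminal positions (no move available) are L. From any other position, the mover wins iff some move reaches an L.
n=0: no move → L
n=1: no move → L
n=2: →0(L), so W
n=3: →1(L), so W
n=4: →2(W) only, which is W, so L
n=5: →0(L), so W
n=6: →4(L), so W
n=7: →0(L), so W
n=8: →1(L), so W
n=9: →4(L), so W
n=10: →8(W), 5(W), 3(W) — all W, so L
n=11: →4(L), so W
n=12: →10(L), so W
n=13: →11(W), 8(W), 6(W) — all W, so L
n=14: →12(W), 9(W), 7(W) — all W, so L
n=15: →13(L), so W
n=16: →14(L), so W
n=17: →10(L), so W
n=18: →13(L), so W
n=19: →14(L), so W
n=20: →13(L), so W
n=21: →14(L), so W
The losing starting values of n are exactly the entries labelled L in this table (6 of them).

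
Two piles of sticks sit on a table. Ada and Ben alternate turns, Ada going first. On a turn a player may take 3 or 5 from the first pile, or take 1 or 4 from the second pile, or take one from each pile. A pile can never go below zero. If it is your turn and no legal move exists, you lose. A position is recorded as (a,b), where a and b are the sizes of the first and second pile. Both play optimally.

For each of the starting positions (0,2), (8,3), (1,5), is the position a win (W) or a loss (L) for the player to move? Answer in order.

(0,2): L, (8,3): W, (1,5): L

Classify positions by backward induction: terminal positions (no move available) are L. From any other position, the mover wins iff some move reaches an L.
No move ever increases a pile, so every position that can arise here has a ≤ 8 and b ≤ 5; it is enough to label the cells with 0 ≤ a ≤ 8 and 0 ≤ b ≤ 5.
Every move lowers a or b (never raises either), so fill the grid row by row in increasing a, and left to right within a row: each cell's successors are then already labelled.
      b=0  b=1  b=2  b=3  b=4  b=5
a=0:    L    W    L    W    W    L
a=1:    L    W    L    W    W    L
a=2:    L    W    L    W    W    L
a=3:    W    W    W    W    L    W
a=4:    W    L    W    L    W    W
a=5:    W    L    W    L    W    W
a=6:    W    L    W    L    W    W
a=7:    W    W    W    W    W    W
a=8:    L    W    L    W    W    L
Cells with no legal move (terminal, hence L): (0,0), (1,0), (2,0).
The remaining L cells, each justified by listing all of its moves:
(0,2): the only move is to (0,1)(W), a W ⇒ L
(0,5): moves to (0,4)(W), (0,1)(W); every one is W ⇒ L
(1,2): moves to (1,1)(W), (0,1)(W); every one is W ⇒ L
(1,5): moves to (1,4)(W), (1,1)(W), (0,4)(W); every one is W ⇒ L
(2,2): moves to (2,1)(W), (1,1)(W); every one is W ⇒ L
(2,5): moves to (2,4)(W), (2,1)(W), (1,4)(W); every one is W ⇒ L
(3,4): moves to (0,4)(W), (3,3)(W), (3,0)(W), (2,3)(W); every one is W ⇒ L
(4,1): moves to (1,1)(W), (4,0)(W), (3,0)(W); every one is W ⇒ L
(4,3): moves to (1,3)(W), (4,2)(W), (3,2)(W); every one is W ⇒ L
(5,1): moves to (2,1)(W), (0,1)(W), (5,0)(W), (4,0)(W); every one is W ⇒ L
(5,3): moves to (2,3)(W), (0,3)(W), (5,2)(W), (4,2)(W); every one is W ⇒ L
(6,1): moves to (3,1)(W), (1,1)(W), (6,0)(W), (5,0)(W); every one is W ⇒ L
(6,3): moves to (3,3)(W), (1,3)(W), (6,2)(W), (5,2)(W); every one is W ⇒ L
(8,0): moves to (5,0)(W), (3,0)(W); every one is W ⇒ L
(8,2): moves to (5,2)(W), (3,2)(W), (8,1)(W), (7,1)(W); every one is W ⇒ L
(8,5): moves to (5,5)(W), (3,5)(W), (8,4)(W), (8,1)(W), (7,4)(W); every one is W ⇒ L
Every other cell has at least one move into one of the L cells above, so it is W.
(0,2): one of the L cells justified above, so L
(8,3): the move to (5,3) reaches an L cell, so W
(1,5): one of the L cells justified above, so L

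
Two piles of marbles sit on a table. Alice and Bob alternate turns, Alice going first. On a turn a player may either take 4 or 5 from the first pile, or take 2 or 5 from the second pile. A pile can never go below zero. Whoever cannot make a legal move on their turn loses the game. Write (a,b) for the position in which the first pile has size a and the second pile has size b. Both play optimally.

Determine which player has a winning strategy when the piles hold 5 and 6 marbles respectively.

Compute win/loss labels from the base case upward. A position with no move is L. Any other position is W if it can reach an L in one move, else L.
No move ever increases a pile, so every position that can arise here has a ≤ 5 and b ≤ 6; it is enough to label the cells with 0 ≤ a ≤ 5 and 0 ≤ b ≤ 6.
Every move lowers a or b (never raises either), so fill the grid row by row in increasing a, and left to right within a row: each cell's successors are then already labelled.
      b=0  b=1  b=2  b=3  b=4  b=5  b=6
a=0:    L    L    W    W    L    W    W
a=1:    L    L    W    W    L    W    W
a=2:    L    L    W    W    L    W    W
a=3:    L    L    W    W    L    W    W
a=4:    W    W    L    L    W    W    L
a=5:    W    W    L    L    W    W    L
Cells with no legal move (terminal, hence L): (0,0), (0,1), (1,0), (1,1), (2,0), (2,1), (3,0), (3,1).
The remaining L cells, each justified by listing all of its moves:
(0,4): only reaches (0,2)(W), which is W → L
(1,4): only reaches (1,2)(W), which is W → L
(2,4): only reaches (2,2)(W), which is W → L
(3,4): only reaches (3,2)(W), which is W → L
(4,2): only reaches (0,2)(W), (4,0)(W), all W → L
(4,3): only reaches (0,3)(W), (4,1)(W), all W → L
(4,6): only reaches (0,6)(W), (4,4)(W), (4,1)(W), all W → L
(5,2): only reaches (1,2)(W), (0,2)(W), (5,0)(W), all W → L
(5,3): only reaches (1,3)(W), (0,3)(W), (5,1)(W), all W → L
(5,6): only reaches (1,6)(W), (0,6)(W), (5,4)(W), (5,1)(W), all W → L
Every other cell has at least one move into one of the L cells above, so it is W.
The starting position (5,6) is L: whatever Alice does, the opponent receives a W position.

Bob wins.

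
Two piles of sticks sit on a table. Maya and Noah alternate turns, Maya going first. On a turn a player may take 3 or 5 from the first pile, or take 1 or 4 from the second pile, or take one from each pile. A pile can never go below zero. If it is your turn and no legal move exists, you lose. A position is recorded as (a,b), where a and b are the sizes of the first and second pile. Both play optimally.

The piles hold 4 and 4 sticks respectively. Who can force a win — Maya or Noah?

Compute win/loss labels from the base case upward. A position with no move is L. Any other position is W if it can reach an L in one move, else L.
No move ever increases a pile, so every position that can arise here has a ≤ 4 and b ≤ 4; it is enough to label the cells with 0 ≤ a ≤ 4 and 0 ≤ b ≤ 4.
Every move lowers a or b (never raises either), so fill the grid row by row in increasing a, and left to right within a row: each cell's successors are then already labelled.
      b=0  b=1  b=2  b=3  b=4
a=0:    L    W    L    W    W
a=1:    L    W    L    W    W
a=2:    L    W    L    W    W
a=3:    W    W    W    W    L
a=4:    W    L    W    L    W
Cells with no legal move (terminal, hence L): (0,0), (1,0), (2,0).
The remaining L cells, each justified by listing all of its moves:
(0,2): only reaches (0,1)(W), which is W → L
(1,2): only reaches (1,1)(W), (0,1)(W), all W → L
(2,2): only reaches (2,1)(W), (1,1)(W), all W → L
(3,4): only reaches (0,4)(W), (3,3)(W), (3,0)(W), (2,3)(W), all W → L
(4,1): only reaches (1,1)(W), (4,0)(W), (3,0)(W), all W → L
(4,3): only reaches (1,3)(W), (4,2)(W), (3,2)(W), all W → L
Every other cell has at least one move into one of the L cells above, so it is W.
The starting position (4,4) is W: Maya should move to (4,3), handing over an L position.

Maya wins.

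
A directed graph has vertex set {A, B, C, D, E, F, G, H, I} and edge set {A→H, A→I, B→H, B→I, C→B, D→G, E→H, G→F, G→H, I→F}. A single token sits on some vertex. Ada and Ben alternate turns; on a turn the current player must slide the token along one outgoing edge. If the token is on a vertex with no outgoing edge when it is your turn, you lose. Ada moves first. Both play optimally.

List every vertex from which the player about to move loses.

C, D, F, H

Label each position W (a win for the player to move) or L (a loss). A position with no legal move is L; any other position is W exactly when some move reaches an L, and L when every move reaches a W.
Every edge goes from a vertex to one that appears earlier in the order F, H, E, G, I, B, C, D, A, so processing vertices in that order labels each vertex after all of its successors.
F: no outgoing edge → L
H: no outgoing edge → L
E: can move to H, which is L ⇒ W
G: can move to H, which is L ⇒ W
I: can move to F, which is L ⇒ W
B: can move to H, which is L ⇒ W
C: the only move is to B(W), a W ⇒ L
D: the only move is to G(W), a W ⇒ L
A: can move to H, which is L ⇒ W
The losing starting vertices are exactly the entries labelled L in this table (4 of them).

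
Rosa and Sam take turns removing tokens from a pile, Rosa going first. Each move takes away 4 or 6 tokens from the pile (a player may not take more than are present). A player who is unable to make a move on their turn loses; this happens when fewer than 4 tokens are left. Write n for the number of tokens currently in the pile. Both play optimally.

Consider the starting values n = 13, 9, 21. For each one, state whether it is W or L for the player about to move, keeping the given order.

13: L, 9: W, 21: L

Classify positions by backward induction: terminal positions (no move available) are L. From any other position, the mover wins iff some move reaches an L.
n=0: no move → L
n=1: no move → L
n=2: no move → L
n=3: no move → L
n=4: reaches L-position 0 → W
n=5: reaches L-position 1 → W
n=6: reaches L-position 2 → W
n=7: reaches L-position 3 → W
n=8: reaches L-position 2 → W
n=9: reaches L-position 3 → W
n=10: only reaches 6(W), 4(W), all W → L
n=11: only reaches 7(W), 5(W), all W → L
n=12: only reaches 8(W), 6(W), all W → L
n=13: only reaches 9(W), 7(W), all W → L
n=14: reaches L-position 10 → W
n=15: reaches L-position 11 → W
n=16: reaches L-position 12 → W
n=17: reaches L-position 13 → W
n=18: reaches L-position 12 → W
n=19: reaches L-position 13 → W
n=20: only reaches 16(W), 14(W), all W → L
n=21: only reaches 17(W), 15(W), all W → L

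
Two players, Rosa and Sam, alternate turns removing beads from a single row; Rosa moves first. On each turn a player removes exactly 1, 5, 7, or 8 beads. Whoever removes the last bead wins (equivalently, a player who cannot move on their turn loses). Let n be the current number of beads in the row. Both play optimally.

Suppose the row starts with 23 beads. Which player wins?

Compute win/loss labels from the base case upward. A position with no move is L. Any other position is W if it can reach an L in one move, else L.
n=0: no move → L
n=1: can move to 0, which is L ⇒ W
n=2: the only move is to 1(W), a W ⇒ L
n=3: can move to 2, which is L ⇒ W
n=4: the only move is to 3(W), a W ⇒ L
n=5: can move to 4, which is L ⇒ W
n=6: moves to 5(W), 1(W); every one is W ⇒ L
n=7: can move to 6, which is L ⇒ W
n=8: can move to 0, which is L ⇒ W
n=9: can move to 4, which is L ⇒ W
n=10: can move to 2, which is L ⇒ W
n=11: can move to 6, which is L ⇒ W
n=12: can move to 4, which is L ⇒ W
n=13: can move to 6, which is L ⇒ W
n=14: can move to 6, which is L ⇒ W
n=15: moves to 14(W), 10(W), 8(W), 7(W); every one is W ⇒ L
n=16: can move to 15, which is L ⇒ W
n=17: moves to 16(W), 12(W), 10(W), 9(W); every one is W ⇒ L
n=18: can move to 17, which is L ⇒ W
n=19: moves to 18(W), 14(W), 12(W), 11(W); every one is W ⇒ L
n=20: can move to 19, which is L ⇒ W
n=21: moves to 20(W), 16(W), 14(W), 13(W); every one is W ⇒ L
n=22: can move to 21, which is L ⇒ W
n=23: can move to 15, which is L ⇒ W
The starting position 23 is W: Rosa should remove 8, leaving 15, handing over an L position.

Rosa wins.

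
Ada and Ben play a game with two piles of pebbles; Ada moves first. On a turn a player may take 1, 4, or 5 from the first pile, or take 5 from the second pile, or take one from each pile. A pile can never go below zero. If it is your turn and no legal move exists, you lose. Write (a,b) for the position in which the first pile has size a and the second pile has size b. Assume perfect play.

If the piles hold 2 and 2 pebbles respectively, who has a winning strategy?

Ben wins.

Work bottom-up. With no move the player to move loses. Otherwise the position is W if at least one move leads to an L position for the opponent, and L if every move leads to a W.
No move ever increases a pile, so every position that can arise here has a ≤ 2 and b ≤ 2; it is enough to label the cells with 0 ≤ a ≤ 2 and 0 ≤ b ≤ 2.
Every move lowers a or b (never raises either), so fill the grid row by row in increasing a, and left to right within a row: each cell's successors are then already labelled.
      b=0  b=1  b=2
a=0:    L    L    L
a=1:    W    W    W
a=2:    L    L    L
Cells with no legal move (terminal, hence L): (0,0), (0,1), (0,2).
The remaining L cells, each justified by listing all of its moves:
(2,0): the only move is to (1,0)(W), a W ⇒ L
(2,1): moves to (1,1)(W), (1,0)(W); every one is W ⇒ L
(2,2): moves to (1,2)(W), (1,1)(W); every one is W ⇒ L
Every other cell has at least one move into one of the L cells above, so it is W.
Every move from (2,2) reaches a W position, so the mover loses.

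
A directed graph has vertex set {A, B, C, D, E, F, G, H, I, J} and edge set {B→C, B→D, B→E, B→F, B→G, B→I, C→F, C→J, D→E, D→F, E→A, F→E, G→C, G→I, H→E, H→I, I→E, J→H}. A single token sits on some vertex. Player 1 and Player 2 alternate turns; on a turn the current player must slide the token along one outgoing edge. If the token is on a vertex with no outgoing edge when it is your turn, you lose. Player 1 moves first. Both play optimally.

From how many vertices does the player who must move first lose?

Compute win/loss labels from the base case upward. A position with no move is L. Any other position is W if it can reach an L in one move, else L.
Every edge goes from a vertex to one that appears earlier in the order A, E, F, I, H, J, D, C, G, B, so processing vertices in that order labels each vertex after all of its successors.
A: no outgoing edge → L
E: reaches L-position A → W
F: only reaches E(W), which is W → L
I: only reaches E(W), which is W → L
H: reaches L-position I → W
J: only reaches H(W), which is W → L
D: reaches L-position F → W
C: reaches L-position J → W
G: reaches L-position I → W
B: reaches L-position I → W
The L vertices are A, F, I, J; that is 4 in all.

4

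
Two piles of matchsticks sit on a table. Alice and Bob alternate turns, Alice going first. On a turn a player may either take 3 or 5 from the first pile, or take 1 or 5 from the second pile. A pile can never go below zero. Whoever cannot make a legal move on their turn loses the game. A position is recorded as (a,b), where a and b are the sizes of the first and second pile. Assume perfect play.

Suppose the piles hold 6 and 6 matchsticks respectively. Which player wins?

Positions with no move are L. A position that does have a move is losing for the player to move precisely when every available move leads to a winning position for the opponent. Fill in the labels:
No move ever increases a pile, so every position that can arise here has a ≤ 6 and b ≤ 6; it is enough to label the cells with 0 ≤ a ≤ 6 and 0 ≤ b ≤ 6.
Every move lowers a or b (never raises either), so fill the grid row by row in increasing a, and left to right within a row: each cell's successors are then already labelled.
      b=0  b=1  b=2  b=3  b=4  b=5  b=6
a=0:    L    W    L    W    L    W    L
a=1:    L    W    L    W    L    W    L
a=2:    L    W    L    W    L    W    L
a=3:    W    L    W    L    W    L    W
a=4:    W    L    W    L    W    L    W
a=5:    W    L    W    L    W    L    W
a=6:    W    W    W    W    W    W    W
Cells with no legal move (terminal, hence L): (0,0), (1,0), (2,0).
The remaining L cells, each justified by listing all of its moves:
(0,2): the only move is to (0,1)(W), a W ⇒ L
(0,4): the only move is to (0,3)(W), a W ⇒ L
(0,6): moves to (0,5)(W), (0,1)(W); every one is W ⇒ L
(1,2): the only move is to (1,1)(W), a W ⇒ L
(1,4): the only move is to (1,3)(W), a W ⇒ L
(1,6): moves to (1,5)(W), (1,1)(W); every one is W ⇒ L
(2,2): the only move is to (2,1)(W), a W ⇒ L
(2,4): the only move is to (2,3)(W), a W ⇒ L
(2,6): moves to (2,5)(W), (2,1)(W); every one is W ⇒ L
(3,1): moves to (0,1)(W), (3,0)(W); every one is W ⇒ L
(3,3): moves to (0,3)(W), (3,2)(W); every one is W ⇒ L
(3,5): moves to (0,5)(W), (3,4)(W), (3,0)(W); every one is W ⇒ L
(4,1): moves to (1,1)(W), (4,0)(W); every one is W ⇒ L
(4,3): moves to (1,3)(W), (4,2)(W); every one is W ⇒ L
(4,5): moves to (1,5)(W), (4,4)(W), (4,0)(W); every one is W ⇒ L
(5,1): moves to (2,1)(W), (0,1)(W), (5,0)(W); every one is W ⇒ L
(5,3): moves to (2,3)(W), (0,3)(W), (5,2)(W); every one is W ⇒ L
(5,5): moves to (2,5)(W), (0,5)(W), (5,4)(W), (5,0)(W); every one is W ⇒ L
Every other cell has at least one move into one of the L cells above, so it is W.
The starting position (6,6) is W: Alice should move to (1,6), handing over an L position.

Alice wins.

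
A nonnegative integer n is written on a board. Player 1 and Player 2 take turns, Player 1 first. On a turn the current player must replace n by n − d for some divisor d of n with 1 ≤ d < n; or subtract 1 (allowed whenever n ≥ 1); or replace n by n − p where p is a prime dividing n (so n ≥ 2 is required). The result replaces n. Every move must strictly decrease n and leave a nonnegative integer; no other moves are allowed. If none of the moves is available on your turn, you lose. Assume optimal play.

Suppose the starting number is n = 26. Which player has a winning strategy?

Positions with no move are L. A position that does have a move is losing for the player to move precisely when every available move leads to a winning position for the opponent. Fill in the labels:
n=0: no move → L
n=1: →0(L), so W
n=2: →0(L), so W
n=3: →0(L), so W
n=4: →2(W), 3(W) — all W, so L
n=5: →0(L), so W
n=6: →4(L), so W
n=7: →0(L), so W
n=8: →4(L), so W
n=9: →6(W), 8(W) — all W, so L
n=10: →9(L), so W
n=11: →0(L), so W
n=12: →9(L), so W
n=13: →0(L), so W
n=14: →7(W), 12(W), 13(W) — all W, so L
n=15: →14(L), so W
n=16: →14(L), so W
n=17: →0(L), so W
n=18: →9(L), so W
n=19: →0(L), so W
n=20: →10(W), 15(W), 16(W), 18(W), 19(W) — all W, so L
n=21: →14(L), so W
n=22: →20(L), so W
n=23: →0(L), so W
n=24: →20(L), so W
n=25: →20(L), so W
n=26: →13(W), 24(W), 25(W) — all W, so L
Every move from 26 reaches a W position, so the mover loses.

Player 2 wins.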